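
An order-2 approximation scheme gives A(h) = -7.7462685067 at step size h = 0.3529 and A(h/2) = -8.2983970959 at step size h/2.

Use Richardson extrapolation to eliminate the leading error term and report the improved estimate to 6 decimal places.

r = 2: numerator weight 4, denominator 3.
Weighted: (-33.1935883836) − (-7.7462685067) = -25.4473198769
Divide by 2^2 − 1 = 3.
(4*(-8.2983970959) − (-7.7462685067))/(4 − 1) = -8.4824399590

-8.482440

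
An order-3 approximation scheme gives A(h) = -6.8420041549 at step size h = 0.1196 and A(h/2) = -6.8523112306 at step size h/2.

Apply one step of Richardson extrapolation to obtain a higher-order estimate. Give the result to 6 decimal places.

Order 3 gives 2^r = 8 and 2^r − 1 = 7.
8*(-6.8523112306) = -54.8184898448; subtract (-6.8420041549) → -47.9764856899
Divide by 2^3 − 1 = 7.
(-47.9764856899) ÷ 7 = -6.8537836700
Shift from A(h/2): −0.0014724394.

-6.853784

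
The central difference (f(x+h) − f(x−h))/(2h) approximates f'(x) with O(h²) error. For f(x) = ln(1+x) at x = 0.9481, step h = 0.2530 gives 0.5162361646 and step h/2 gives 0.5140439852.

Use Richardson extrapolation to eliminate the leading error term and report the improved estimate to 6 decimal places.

0.513313

Leading term ∝ h^2; use weight 4 = 2^2.
4·0.5140439852 = 2.0561759408; 2.0561759408 − 0.5162361646 = 1.5399397762
Denominator 4 − 1 = 3.
Extrapolated: 1.5399397762 / 3 = 0.5133132587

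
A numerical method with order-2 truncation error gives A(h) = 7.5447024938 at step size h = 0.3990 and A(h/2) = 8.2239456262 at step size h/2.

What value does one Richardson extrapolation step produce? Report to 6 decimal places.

8.450360

Order 2 gives 2^r = 4 and 2^r − 1 = 3.
Weighted: 32.8957825048 − 7.5447024938 = 25.3510800110
25.3510800110 ÷ 3 = 8.4503600037
Shift from A(h/2): +0.2264143775.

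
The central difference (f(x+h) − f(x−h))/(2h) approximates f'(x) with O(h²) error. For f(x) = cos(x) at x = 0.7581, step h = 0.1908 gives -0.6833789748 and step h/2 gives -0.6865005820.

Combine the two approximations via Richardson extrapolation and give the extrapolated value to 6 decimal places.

-0.687541

r = 2: numerator weight 4, denominator 3.
4 × (-0.6865005820) = -2.7460023280; (-2.7460023280) − (-0.6833789748) = -2.0626233532
Denominator 4 − 1 = 3.
(-2.0626233532) ÷ 3 = -0.6875411177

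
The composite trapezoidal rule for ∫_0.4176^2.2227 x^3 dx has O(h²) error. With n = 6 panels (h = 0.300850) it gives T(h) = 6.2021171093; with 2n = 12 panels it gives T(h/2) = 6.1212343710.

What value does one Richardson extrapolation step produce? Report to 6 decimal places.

Order 2 gives 2^r = 4 and 2^r − 1 = 3.
2^2×A(h/2) = 24.4849374840; minus A(h) gives 18.2828203747.
18.2828203747 ÷ 3 = 6.0942734582

6.094273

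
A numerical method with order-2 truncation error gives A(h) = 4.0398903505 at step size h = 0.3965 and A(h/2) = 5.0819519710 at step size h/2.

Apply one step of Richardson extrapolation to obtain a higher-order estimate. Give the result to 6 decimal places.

5.429306

With r = 2 the leading error scales as h^2, so the weight is 2^2 = 4.
4×5.0819519710 = 20.3278078840; subtract 4.0398903505 → 16.2879175335
Denominator 4 − 1 = 3.
Extrapolated: 16.2879175335 / 3 = 5.4293058445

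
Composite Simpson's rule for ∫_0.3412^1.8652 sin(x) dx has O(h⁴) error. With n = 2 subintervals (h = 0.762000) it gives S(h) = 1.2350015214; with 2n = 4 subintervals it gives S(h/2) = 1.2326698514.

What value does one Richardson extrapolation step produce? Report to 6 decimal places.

1.232514

With r = 4 the leading error scales as h^4, so the weight is 2^4 = 16.
16 × 1.2326698514 − 1.2350015214 = 18.4877161010
Denominator 16 − 1 = 15.
R = 18.4877161010/15 = 1.2325144067
Correction |R − A(h/2)| = 1.554e-04; gap |A(h/2) − A(h)| = 2.332e-03.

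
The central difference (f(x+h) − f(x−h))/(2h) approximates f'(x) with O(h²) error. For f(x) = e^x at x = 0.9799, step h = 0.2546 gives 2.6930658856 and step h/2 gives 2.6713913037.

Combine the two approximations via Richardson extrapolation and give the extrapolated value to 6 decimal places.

2.664166

r = 2: numerator weight 4, denominator 3.
4·2.6713913037 = 10.6855652148; 10.6855652148 − 2.6930658856 = 7.9924993292
R = 7.9924993292/3 = 2.6641664431
Correction |R − A(h/2)| = 7.225e-03; gap |A(h/2) − A(h)| = 2.167e-02.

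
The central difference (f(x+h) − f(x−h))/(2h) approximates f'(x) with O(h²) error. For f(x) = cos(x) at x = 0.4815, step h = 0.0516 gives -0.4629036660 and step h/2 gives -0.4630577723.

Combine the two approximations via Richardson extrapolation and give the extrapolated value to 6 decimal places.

-0.463109

r = 2, so 2^r = 4.
Weighted: (-1.8522310892) − (-0.4629036660) = -1.3893274232
Divide by 2^2 − 1 = 3.
Result: -0.4631091411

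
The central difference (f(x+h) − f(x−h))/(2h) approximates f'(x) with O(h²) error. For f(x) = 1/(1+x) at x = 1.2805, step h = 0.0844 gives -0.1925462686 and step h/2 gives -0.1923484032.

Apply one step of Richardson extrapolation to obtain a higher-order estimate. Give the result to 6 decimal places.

-0.192282

With r = 2 the leading error scales as h^2, so the weight is 2^2 = 4.
4*(-0.1923484032) = -0.7693936128; subtract (-0.1925462686) → -0.5768473442
R = (-0.5768473442)/3 = -0.1922824481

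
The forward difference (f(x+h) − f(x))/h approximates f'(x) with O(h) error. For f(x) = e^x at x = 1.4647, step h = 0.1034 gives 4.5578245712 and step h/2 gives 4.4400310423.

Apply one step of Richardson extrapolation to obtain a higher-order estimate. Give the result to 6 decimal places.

4.322238

With r = 1 the leading error scales as h^1, so the weight is 2^1 = 2.
2^1×A(h/2) = 8.8800620846; minus A(h) gives 4.3222375134.
(2×4.4400310423 − 4.5578245712)/(2 − 1) = 4.3222375134
Gap between inputs: 1.178e-01; correction applied: −0.1177935289.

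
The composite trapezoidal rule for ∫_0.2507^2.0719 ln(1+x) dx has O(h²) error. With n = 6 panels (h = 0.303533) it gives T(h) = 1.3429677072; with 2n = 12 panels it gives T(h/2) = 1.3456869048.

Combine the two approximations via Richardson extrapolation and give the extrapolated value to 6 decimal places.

1.346593

Order 2 gives 2^r = 4 and 2^r − 1 = 3.
A(h/2) − A(h) = 1.3456869048 − 1.3429677072 = 0.0027191976
Correction (A(h/2) − A(h))/(4 − 1) = 0.0027191976/3 = 0.0009063992
R = A(h/2) + (A(h/2) − A(h))/3 = 1.3456869048 + 0.0009063992 = 1.3465933040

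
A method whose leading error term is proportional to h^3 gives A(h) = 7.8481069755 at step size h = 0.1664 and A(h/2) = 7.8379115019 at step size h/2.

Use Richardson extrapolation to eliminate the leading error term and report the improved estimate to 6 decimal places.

Error is O(h^3); halving h shrinks it by 2^3 = 8.
Weighted: 62.7032920152 − 7.8481069755 = 54.8551850397
Extrapolated: 54.8551850397 / 7 = 7.8364550057
Gap between inputs: 1.020e-02; correction applied: −0.0014564962.

7.836455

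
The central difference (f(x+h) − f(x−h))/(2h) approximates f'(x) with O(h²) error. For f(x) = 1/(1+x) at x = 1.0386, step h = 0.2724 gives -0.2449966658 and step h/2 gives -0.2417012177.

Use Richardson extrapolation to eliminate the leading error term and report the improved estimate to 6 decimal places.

-0.240603

r = 2: numerator weight 4, denominator 3.
Difference of the inputs: -0.2417012177 − (-0.2449966658) = 0.0032954481
Divide by 2^2 − 1 = 3: 0.0032954481/3 = 0.0010984827
R = -0.2417012177 + 0.0010984827 = -0.2406027350
Correction |R − A(h/2)| = 1.098e-03; gap |A(h/2) − A(h)| = 3.295e-03.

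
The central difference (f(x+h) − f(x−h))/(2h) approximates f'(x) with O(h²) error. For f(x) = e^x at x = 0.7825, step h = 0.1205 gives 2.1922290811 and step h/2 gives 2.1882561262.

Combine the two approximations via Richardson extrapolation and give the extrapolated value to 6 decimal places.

2.186932

The method has order 2: 2^2 = 4.
A(h/2) − A(h) = 2.1882561262 − 2.1922290811 = -0.0039729549
Correction (A(h/2) − A(h))/(4 − 1) = (-0.0039729549)/3 = -0.0013243183
R = 2.1882561262 − 0.0013243183 = 2.1869318079
Correction |R − A(h/2)| = 1.324e-03; gap |A(h/2) − A(h)| = 3.973e-03.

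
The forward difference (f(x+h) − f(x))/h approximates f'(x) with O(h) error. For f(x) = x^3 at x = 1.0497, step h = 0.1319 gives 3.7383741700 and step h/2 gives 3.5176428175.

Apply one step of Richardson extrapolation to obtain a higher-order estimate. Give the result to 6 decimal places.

r = 1: numerator weight 2, denominator 1.
Top: 2(3.5176428175) − (3.7383741700) = 3.2969114650
R = 3.2969114650/1 = 3.2969114650
Correction |R − A(h/2)| = 2.207e-01; gap |A(h/2) − A(h)| = 2.207e-01.

3.296911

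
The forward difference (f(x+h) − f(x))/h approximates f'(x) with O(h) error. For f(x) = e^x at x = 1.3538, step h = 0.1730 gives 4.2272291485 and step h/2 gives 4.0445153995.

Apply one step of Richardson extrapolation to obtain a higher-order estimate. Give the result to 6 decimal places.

3.861802

With r = 1 the leading error scales as h^1, so the weight is 2^1 = 2.
2*4.0445153995 = 8.0890307990; subtract 4.2272291485 → 3.8618016505
Divide by 2^1 − 1 = 1.
(2*4.0445153995 − 4.2272291485)/(2 − 1) = 3.8618016505
Gap between inputs: 1.827e-01; correction applied: −0.1827137490.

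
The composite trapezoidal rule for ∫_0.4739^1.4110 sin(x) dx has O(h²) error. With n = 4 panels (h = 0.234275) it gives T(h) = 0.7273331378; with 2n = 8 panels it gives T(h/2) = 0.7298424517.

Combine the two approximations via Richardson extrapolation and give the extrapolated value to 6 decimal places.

0.730679

r = 2: numerator weight 4, denominator 3.
Numerator 4*A(h/2) − A(h) = 4*0.7298424517 − 0.7273331378 = 2.1920366690
2.1920366690 ÷ 3 = 0.7306788897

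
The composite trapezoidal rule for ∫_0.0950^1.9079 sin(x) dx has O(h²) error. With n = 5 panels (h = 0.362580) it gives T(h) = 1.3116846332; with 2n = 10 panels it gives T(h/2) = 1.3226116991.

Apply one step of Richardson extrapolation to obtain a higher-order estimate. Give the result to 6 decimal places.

1.326254

Leading term ∝ h^2; use weight 4 = 2^2.
2^2·A(h/2) = 5.2904467964; minus A(h) gives 3.9787621632.
(4·1.3226116991 − 1.3116846332)/(4 − 1) = 1.3262540544
Correction |R − A(h/2)| = 3.642e-03; gap |A(h/2) − A(h)| = 1.093e-02.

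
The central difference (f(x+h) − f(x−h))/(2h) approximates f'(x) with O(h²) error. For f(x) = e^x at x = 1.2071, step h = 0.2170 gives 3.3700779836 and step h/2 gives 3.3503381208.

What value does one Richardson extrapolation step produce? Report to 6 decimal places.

r = 2, so 2^r = 4.
4×3.3503381208 = 13.4013524832; subtract 3.3700779836 → 10.0312744996
Denominator 4 − 1 = 3.
R = 10.0312744996/3 = 3.3437581665

3.343758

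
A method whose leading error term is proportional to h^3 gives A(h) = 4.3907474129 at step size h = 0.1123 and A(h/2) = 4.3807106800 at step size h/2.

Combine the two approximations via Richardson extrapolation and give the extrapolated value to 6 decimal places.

Order 3 gives 2^r = 8 and 2^r − 1 = 7.
Weighted: 35.0456854400 − 4.3907474129 = 30.6549380271
R = 30.6549380271/7 = 4.3792768610
Shift from A(h/2): −0.0014338190.

4.379277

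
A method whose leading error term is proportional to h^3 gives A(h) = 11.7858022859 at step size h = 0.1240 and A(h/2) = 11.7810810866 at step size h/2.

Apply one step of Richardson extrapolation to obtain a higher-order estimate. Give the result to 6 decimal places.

11.780407

Order 3 gives 2^r = 8 and 2^r − 1 = 7.
8 × 11.7810810866 − 11.7858022859 = 82.4628464069
Divide by 2^3 − 1 = 7.
82.4628464069 ÷ 7 = 11.7804066296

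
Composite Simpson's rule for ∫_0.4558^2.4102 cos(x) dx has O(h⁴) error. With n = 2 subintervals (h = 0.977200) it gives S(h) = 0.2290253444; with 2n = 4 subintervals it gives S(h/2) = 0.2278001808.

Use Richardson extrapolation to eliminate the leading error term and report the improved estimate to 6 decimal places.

Method order is 4; weight 2^4 = 16.
2^4·A(h/2) = 3.6448028928; minus A(h) gives 3.4157775484.
Divide by 2^4 − 1 = 15.
R = 3.4157775484/15 = 0.2277185032

0.227719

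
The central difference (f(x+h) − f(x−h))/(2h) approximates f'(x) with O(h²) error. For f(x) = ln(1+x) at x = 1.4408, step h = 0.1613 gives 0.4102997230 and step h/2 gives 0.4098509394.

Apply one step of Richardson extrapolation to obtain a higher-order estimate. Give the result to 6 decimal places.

Method order is 2; weight 2^2 = 4.
Weighted: 1.6394037576 − 0.4102997230 = 1.2291040346
(4×0.4098509394 − 0.4102997230)/(4 − 1) = 0.4097013449

0.409701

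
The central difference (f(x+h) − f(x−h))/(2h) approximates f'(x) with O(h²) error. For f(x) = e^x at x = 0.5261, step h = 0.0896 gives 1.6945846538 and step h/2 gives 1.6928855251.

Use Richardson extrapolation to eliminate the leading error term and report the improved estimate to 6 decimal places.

1.692319

Leading term ∝ h^2; use weight 4 = 2^2.
4·1.6928855251 − 1.6945846538 = 5.0769574466
(4·1.6928855251 − 1.6945846538)/(4 − 1) = 1.6923191489
Correction |R − A(h/2)| = 5.664e-04; gap |A(h/2) − A(h)| = 1.699e-03.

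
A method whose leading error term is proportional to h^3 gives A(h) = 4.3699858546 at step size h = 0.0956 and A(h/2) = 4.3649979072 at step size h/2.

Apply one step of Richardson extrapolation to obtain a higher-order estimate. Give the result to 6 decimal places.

4.364285

r = 3: numerator weight 8, denominator 7.
Weighted: 34.9199832576 − 4.3699858546 = 30.5499974030
Divide by 2^3 − 1 = 7.
30.5499974030 ÷ 7 = 4.3642853433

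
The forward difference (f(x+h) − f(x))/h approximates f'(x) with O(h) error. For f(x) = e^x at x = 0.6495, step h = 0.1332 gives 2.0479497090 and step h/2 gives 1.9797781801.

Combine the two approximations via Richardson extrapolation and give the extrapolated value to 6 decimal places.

1.911607

r = 1: numerator weight 2, denominator 1.
2*1.9797781801 = 3.9595563602; subtract 2.0479497090 → 1.9116066512
(2*1.9797781801 − 2.0479497090)/(2 − 1) = 1.9116066512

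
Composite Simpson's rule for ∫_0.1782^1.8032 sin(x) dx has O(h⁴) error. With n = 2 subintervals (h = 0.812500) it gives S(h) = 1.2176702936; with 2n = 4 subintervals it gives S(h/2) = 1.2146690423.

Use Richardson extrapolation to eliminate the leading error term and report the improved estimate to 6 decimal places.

r = 4: numerator weight 16, denominator 15.
16×1.2146690423 = 19.4347046768; 19.4347046768 − 1.2176702936 = 18.2170343832
Denominator 16 − 1 = 15.
(16×1.2146690423 − 1.2176702936)/(16 − 1) = 1.2144689589
Gap between inputs: 3.001e-03; correction applied: −0.0002000834.

1.214469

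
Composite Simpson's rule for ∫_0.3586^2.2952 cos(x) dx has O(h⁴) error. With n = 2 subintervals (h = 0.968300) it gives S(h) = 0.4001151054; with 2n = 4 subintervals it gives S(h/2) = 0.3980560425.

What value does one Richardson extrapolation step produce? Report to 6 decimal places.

0.397919

Order 4 gives 2^r = 16 and 2^r − 1 = 15.
16 × 0.3980560425 = 6.3688966800; 6.3688966800 − 0.4001151054 = 5.9687815746
R = 5.9687815746/15 = 0.3979187716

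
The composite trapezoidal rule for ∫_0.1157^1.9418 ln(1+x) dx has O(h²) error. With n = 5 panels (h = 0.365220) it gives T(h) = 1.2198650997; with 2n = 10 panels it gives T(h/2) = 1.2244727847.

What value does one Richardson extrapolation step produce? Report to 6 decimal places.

1.226009

The method has order 2: 2^2 = 4.
2^2 × A(h/2) = 4.8978911388; minus A(h) gives 3.6780260391.
Denominator 4 − 1 = 3.
R = 3.6780260391/3 = 1.2260086797
Correction |R − A(h/2)| = 1.536e-03; gap |A(h/2) − A(h)| = 4.608e-03.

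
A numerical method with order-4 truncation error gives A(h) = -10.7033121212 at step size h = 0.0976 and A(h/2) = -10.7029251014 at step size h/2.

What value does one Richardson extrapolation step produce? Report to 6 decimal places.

Error is O(h^4); halving h shrinks it by 2^4 = 16.
2^4*A(h/2) = -171.2468016224; minus A(h) gives -160.5434895012.
(16*(-10.7029251014) − (-10.7033121212))/(16 − 1) = -10.7028993001
Correction |R − A(h/2)| = 2.580e-05; gap |A(h/2) − A(h)| = 3.870e-04.

-10.702899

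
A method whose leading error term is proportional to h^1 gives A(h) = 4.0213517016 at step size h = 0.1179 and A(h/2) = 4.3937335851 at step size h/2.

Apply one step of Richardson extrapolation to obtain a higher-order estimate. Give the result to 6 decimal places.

r = 1: numerator weight 2, denominator 1.
A(h/2) − A(h) = 4.3937335851 − 4.0213517016 = 0.3723818835
Divide by 2^1 − 1 = 1: 0.3723818835/1 = 0.3723818835
R = A(h/2) + (A(h/2) − A(h))/1 = 4.3937335851 + 0.3723818835 = 4.7661154686

4.766115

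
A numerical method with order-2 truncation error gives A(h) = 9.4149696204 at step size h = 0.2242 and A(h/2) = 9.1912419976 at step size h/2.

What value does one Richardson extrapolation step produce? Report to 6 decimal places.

9.116666

The method has order 2: 2^2 = 4.
4×9.1912419976 = 36.7649679904; 36.7649679904 − 9.4149696204 = 27.3499983700
Denominator 4 − 1 = 3.
R = 27.3499983700/3 = 9.1166661233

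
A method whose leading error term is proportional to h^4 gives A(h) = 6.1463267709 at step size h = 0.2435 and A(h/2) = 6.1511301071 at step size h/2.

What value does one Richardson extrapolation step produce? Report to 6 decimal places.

r = 4, so 2^r = 16.
Top: 16(6.1511301071) − (6.1463267709) = 92.2717549427
Denominator 16 − 1 = 15.
(16 × 6.1511301071 − 6.1463267709)/(16 − 1) = 6.1514503295

6.151450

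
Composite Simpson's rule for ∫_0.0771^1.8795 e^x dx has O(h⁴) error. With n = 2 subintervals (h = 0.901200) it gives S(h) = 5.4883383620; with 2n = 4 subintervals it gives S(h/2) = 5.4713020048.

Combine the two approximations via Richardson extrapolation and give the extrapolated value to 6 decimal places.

5.470166

Order 4 gives 2^r = 16 and 2^r − 1 = 15.
Top: 16(5.4713020048) − (5.4883383620) = 82.0524937148
Extrapolated: 82.0524937148 / 15 = 5.4701662477
Shift from A(h/2): −0.0011357571.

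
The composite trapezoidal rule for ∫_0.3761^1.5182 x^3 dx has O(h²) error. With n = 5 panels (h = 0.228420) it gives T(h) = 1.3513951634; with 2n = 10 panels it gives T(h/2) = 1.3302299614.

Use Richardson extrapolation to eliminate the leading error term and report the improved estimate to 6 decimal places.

The method has order 2: 2^2 = 4.
Numerator 4×A(h/2) − A(h) = 4×1.3302299614 − 1.3513951634 = 3.9695246822
Denominator 4 − 1 = 3.
3.9695246822 ÷ 3 = 1.3231748941

1.323175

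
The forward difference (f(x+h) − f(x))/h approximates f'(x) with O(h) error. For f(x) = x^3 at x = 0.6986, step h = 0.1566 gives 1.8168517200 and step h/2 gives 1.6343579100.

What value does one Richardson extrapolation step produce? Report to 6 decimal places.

Error is O(h^1); halving h shrinks it by 2^1 = 2.
Weighted: 3.2687158200 − 1.8168517200 = 1.4518641000
Extrapolated: 1.4518641000 / 1 = 1.4518641000

1.451864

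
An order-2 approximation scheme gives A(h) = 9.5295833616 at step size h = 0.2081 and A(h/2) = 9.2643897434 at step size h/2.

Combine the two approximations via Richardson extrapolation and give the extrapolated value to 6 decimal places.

9.175992

Method order is 2; weight 2^2 = 4.
Top: 4(9.2643897434) − (9.5295833616) = 27.5279756120
Denominator 4 − 1 = 3.
(4·9.2643897434 − 9.5295833616)/(4 − 1) = 9.1759918707
Shift from A(h/2): −0.0883978727.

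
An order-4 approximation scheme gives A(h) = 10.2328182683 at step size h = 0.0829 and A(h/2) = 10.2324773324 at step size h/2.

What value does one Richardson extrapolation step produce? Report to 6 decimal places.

10.232455

Method order is 4; weight 2^4 = 16.
2^4*A(h/2) = 163.7196373184; minus A(h) gives 153.4868190501.
153.4868190501 ÷ 15 = 10.2324546033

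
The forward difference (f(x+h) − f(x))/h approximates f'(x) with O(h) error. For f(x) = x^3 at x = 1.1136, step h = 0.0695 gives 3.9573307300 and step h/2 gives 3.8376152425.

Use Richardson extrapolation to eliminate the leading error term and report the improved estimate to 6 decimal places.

r = 1, so 2^r = 2.
Top: 2(3.8376152425) − (3.9573307300) = 3.7178997550
R = 3.7178997550/1 = 3.7178997550
Shift from A(h/2): −0.1197154875.

3.717900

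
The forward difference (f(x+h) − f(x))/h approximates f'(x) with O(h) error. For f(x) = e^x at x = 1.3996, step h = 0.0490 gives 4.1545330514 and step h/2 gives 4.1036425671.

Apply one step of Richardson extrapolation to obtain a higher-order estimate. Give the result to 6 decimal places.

4.052752

With r = 1 the leading error scales as h^1, so the weight is 2^1 = 2.
A(h/2) − A(h) = 4.1036425671 − 4.1545330514 = -0.0508904843
Divide by 2^1 − 1 = 1: (-0.0508904843)/1 = -0.0508904843
R = A(h/2) + (A(h/2) − A(h))/1 = 4.1036425671 − 0.0508904843 = 4.0527520828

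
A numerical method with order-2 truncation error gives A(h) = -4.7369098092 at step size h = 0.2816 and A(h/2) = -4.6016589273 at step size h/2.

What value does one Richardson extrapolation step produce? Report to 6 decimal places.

Error is O(h^2); halving h shrinks it by 2^2 = 4.
4×(-4.6016589273) = -18.4066357092; subtract (-4.7369098092) → -13.6697259000
R = (-13.6697259000)/3 = -4.5565753000
Shift from A(h/2): +0.0450836273.

-4.556575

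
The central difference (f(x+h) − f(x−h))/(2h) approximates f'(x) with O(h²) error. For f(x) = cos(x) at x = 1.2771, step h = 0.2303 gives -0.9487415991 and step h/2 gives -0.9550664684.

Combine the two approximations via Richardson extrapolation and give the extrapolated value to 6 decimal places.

Leading term ∝ h^2; use weight 4 = 2^2.
Weighted: (-3.8202658736) − (-0.9487415991) = -2.8715242745
R = (-2.8715242745)/3 = -0.9571747582

-0.957175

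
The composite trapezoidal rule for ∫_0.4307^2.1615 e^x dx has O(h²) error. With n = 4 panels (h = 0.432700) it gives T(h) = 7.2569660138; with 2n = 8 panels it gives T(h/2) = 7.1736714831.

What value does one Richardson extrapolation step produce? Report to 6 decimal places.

7.145907

Order 2 gives 2^r = 4 and 2^r − 1 = 3.
Numerator 4×A(h/2) − A(h) = 4×7.1736714831 − 7.2569660138 = 21.4377199186
Divide by 2^2 − 1 = 3.
Result: 7.1459066395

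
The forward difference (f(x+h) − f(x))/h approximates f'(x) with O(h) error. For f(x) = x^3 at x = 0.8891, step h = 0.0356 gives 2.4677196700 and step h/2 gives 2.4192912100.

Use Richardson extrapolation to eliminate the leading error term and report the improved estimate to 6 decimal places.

2.370863

Leading term ∝ h^1; use weight 2 = 2^1.
Top: 2(2.4192912100) − (2.4677196700) = 2.3708627500
Divide by 2^1 − 1 = 1.
R = 2.3708627500/1 = 2.3708627500
Gap between inputs: 4.843e-02; correction applied: −0.0484284600.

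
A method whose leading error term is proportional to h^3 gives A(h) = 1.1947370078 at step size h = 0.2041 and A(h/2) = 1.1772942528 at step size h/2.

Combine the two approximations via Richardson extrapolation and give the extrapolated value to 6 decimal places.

The method has order 3: 2^3 = 8.
8·1.1772942528 = 9.4183540224; subtract 1.1947370078 → 8.2236170146
Divide by 2^3 − 1 = 7.
So the Richardson estimate is 1.1748024307.
Gap between inputs: 1.744e-02; correction applied: −0.0024918221.

1.174802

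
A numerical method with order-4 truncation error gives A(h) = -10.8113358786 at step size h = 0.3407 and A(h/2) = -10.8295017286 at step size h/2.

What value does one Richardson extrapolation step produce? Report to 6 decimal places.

r = 4, so 2^r = 16.
2^4*A(h/2) = -173.2720276576; minus A(h) gives -162.4606917790.
Divide by 2^4 − 1 = 15.
R = (-162.4606917790)/15 = -10.8307127853

-10.830713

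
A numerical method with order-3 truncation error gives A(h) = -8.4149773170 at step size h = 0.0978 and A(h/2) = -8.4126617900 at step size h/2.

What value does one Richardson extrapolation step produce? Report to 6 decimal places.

The method has order 3: 2^3 = 8.
Weighted: (-67.3012943200) − (-8.4149773170) = -58.8863170030
(8 × (-8.4126617900) − (-8.4149773170))/(8 − 1) = -8.4123310004
Gap between inputs: 2.316e-03; correction applied: +0.0003307896.

-8.412331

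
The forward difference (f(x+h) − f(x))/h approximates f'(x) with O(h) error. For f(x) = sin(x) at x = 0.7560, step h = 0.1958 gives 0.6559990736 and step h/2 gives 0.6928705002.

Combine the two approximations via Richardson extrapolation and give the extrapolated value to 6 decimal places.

0.729742

r = 1: numerator weight 2, denominator 1.
Weighted: 1.3857410004 − 0.6559990736 = 0.7297419268
(2*0.6928705002 − 0.6559990736)/(2 − 1) = 0.7297419268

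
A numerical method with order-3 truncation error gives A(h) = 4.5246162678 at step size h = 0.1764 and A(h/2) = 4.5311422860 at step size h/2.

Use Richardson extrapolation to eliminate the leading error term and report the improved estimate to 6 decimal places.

4.532075

Leading term ∝ h^3; use weight 8 = 2^3.
8 × 4.5311422860 − 4.5246162678 = 31.7245220202
R = 31.7245220202/7 = 4.5320745743
Shift from A(h/2): +0.0009322883.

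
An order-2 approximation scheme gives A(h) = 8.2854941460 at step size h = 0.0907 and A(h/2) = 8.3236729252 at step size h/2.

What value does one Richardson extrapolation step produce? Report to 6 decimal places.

Leading term ∝ h^2; use weight 4 = 2^2.
Weighted: 33.2946917008 − 8.2854941460 = 25.0091975548
Divide by 2^2 − 1 = 3.
So the Richardson estimate is 8.3363991849.
Correction |R − A(h/2)| = 1.273e-02; gap |A(h/2) − A(h)| = 3.818e-02.

8.336399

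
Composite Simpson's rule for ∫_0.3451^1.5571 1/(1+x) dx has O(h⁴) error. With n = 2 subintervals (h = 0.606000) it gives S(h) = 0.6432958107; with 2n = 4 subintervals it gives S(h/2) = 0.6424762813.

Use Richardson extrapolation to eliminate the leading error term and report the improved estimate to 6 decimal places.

0.642422

Error is O(h^4); halving h shrinks it by 2^4 = 16.
A(h/2) − A(h) = 0.6424762813 − 0.6432958107 = -0.0008195294
Divide by 2^4 − 1 = 15: (-0.0008195294)/15 = -0.0000546353
R = 0.6424762813 − 0.0000546353 = 0.6424216460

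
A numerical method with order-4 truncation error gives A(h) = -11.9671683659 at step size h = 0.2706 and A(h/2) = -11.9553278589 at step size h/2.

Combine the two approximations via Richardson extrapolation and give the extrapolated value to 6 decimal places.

-11.954538

The method has order 4: 2^4 = 16.
Top: 16(-11.9553278589) − (-11.9671683659) = -179.3180773765
Divide by 2^4 − 1 = 15.
(-179.3180773765) ÷ 15 = -11.9545384918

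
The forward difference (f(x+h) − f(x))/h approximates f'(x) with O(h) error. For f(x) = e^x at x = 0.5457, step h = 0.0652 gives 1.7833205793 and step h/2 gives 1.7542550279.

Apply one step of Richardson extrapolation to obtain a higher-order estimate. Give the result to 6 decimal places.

1.725189

With r = 1 the leading error scales as h^1, so the weight is 2^1 = 2.
Weighted: 3.5085100558 − 1.7833205793 = 1.7251894765
Divide by 2^1 − 1 = 1.
(2·1.7542550279 − 1.7833205793)/(2 − 1) = 1.7251894765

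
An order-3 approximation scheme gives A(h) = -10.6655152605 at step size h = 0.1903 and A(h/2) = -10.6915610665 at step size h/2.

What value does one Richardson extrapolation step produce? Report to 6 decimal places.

-10.695282

r = 3: numerator weight 8, denominator 7.
Top: 8(-10.6915610665) − (-10.6655152605) = -74.8669732715
R = (-74.8669732715)/7 = -10.6952818959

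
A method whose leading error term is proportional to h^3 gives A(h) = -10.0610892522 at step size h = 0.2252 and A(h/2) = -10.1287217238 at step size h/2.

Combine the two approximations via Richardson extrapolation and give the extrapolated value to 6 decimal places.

Leading term ∝ h^3; use weight 8 = 2^3.
A(h/2) − A(h) = -10.1287217238 − (-10.0610892522) = -0.0676324716
Correction (A(h/2) − A(h))/(8 − 1) = (-0.0676324716)/7 = -0.0096617817
R = -10.1287217238 − 0.0096617817 = -10.1383835055
Shift from A(h/2): −0.0096617817.

-10.138384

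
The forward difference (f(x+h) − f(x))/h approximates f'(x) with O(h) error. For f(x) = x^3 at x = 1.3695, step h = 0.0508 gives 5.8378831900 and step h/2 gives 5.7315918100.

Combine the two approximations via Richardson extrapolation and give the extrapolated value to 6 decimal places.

5.625300

Error is O(h^1); halving h shrinks it by 2^1 = 2.
Weighted: 11.4631836200 − 5.8378831900 = 5.6253004300
Divide by 2^1 − 1 = 1.
So the Richardson estimate is 5.6253004300.
Shift from A(h/2): −0.1062913800.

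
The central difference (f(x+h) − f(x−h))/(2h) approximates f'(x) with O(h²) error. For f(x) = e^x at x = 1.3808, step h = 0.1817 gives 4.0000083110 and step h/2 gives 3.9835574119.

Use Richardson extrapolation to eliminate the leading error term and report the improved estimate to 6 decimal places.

3.978074

Leading term ∝ h^2; use weight 4 = 2^2.
4 × 3.9835574119 − 4.0000083110 = 11.9342213366
(4 × 3.9835574119 − 4.0000083110)/(4 − 1) = 3.9780737789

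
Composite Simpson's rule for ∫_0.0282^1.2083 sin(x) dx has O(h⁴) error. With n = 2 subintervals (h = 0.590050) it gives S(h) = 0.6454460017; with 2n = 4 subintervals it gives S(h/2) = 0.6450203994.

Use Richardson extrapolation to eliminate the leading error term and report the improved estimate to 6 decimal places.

0.644992

Leading term ∝ h^4; use weight 16 = 2^4.
16*0.6450203994 = 10.3203263904; 10.3203263904 − 0.6454460017 = 9.6748803887
Denominator 16 − 1 = 15.
Result: 0.6449920259
Correction |R − A(h/2)| = 2.837e-05; gap |A(h/2) − A(h)| = 4.256e-04.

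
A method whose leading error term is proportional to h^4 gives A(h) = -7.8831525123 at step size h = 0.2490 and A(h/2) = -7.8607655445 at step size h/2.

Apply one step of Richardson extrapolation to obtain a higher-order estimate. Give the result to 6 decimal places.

-7.859273

Leading term ∝ h^4; use weight 16 = 2^4.
Numerator 16·A(h/2) − A(h) = 16·(-7.8607655445) − (-7.8831525123) = -117.8890961997
Denominator 16 − 1 = 15.
Extrapolated: (-117.8890961997) / 15 = -7.8592730800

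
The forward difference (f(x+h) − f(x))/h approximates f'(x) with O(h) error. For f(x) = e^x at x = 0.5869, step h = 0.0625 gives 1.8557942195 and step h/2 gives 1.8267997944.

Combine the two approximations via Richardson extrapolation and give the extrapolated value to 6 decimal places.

1.797805

r = 1, so 2^r = 2.
Top: 2(1.8267997944) − (1.8557942195) = 1.7978053693
Extrapolated: 1.7978053693 / 1 = 1.7978053693
Gap between inputs: 2.899e-02; correction applied: −0.0289944251.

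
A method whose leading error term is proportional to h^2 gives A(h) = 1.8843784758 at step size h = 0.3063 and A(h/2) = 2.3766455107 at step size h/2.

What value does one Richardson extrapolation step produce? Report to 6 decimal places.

The method has order 2: 2^2 = 4.
4*2.3766455107 = 9.5065820428; subtract 1.8843784758 → 7.6222035670
(4*2.3766455107 − 1.8843784758)/(4 − 1) = 2.5407345223

2.540735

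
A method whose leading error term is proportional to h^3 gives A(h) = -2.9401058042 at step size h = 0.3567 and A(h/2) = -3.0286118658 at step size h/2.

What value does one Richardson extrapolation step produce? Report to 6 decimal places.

With r = 3 the leading error scales as h^3, so the weight is 2^3 = 8.
Weighted: (-24.2288949264) − (-2.9401058042) = -21.2887891222
Divide by 2^3 − 1 = 7.
(8*(-3.0286118658) − (-2.9401058042))/(8 − 1) = -3.0412555889
Correction |R − A(h/2)| = 1.264e-02; gap |A(h/2) − A(h)| = 8.851e-02.

-3.041256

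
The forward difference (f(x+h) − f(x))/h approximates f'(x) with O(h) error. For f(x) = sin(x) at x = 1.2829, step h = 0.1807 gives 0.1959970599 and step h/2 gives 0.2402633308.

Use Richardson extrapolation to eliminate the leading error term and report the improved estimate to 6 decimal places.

Order 1 gives 2^r = 2 and 2^r − 1 = 1.
2^1*A(h/2) = 0.4805266616; minus A(h) gives 0.2845296017.
Divide by 2^1 − 1 = 1.
Result: 0.2845296017

0.284530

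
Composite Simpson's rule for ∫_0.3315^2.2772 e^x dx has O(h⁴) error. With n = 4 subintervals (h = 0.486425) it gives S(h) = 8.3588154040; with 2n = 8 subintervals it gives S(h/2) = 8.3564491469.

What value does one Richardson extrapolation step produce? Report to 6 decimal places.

8.356291

Leading term ∝ h^4; use weight 16 = 2^4.
16×8.3564491469 − 8.3588154040 = 125.3443709464
(16×8.3564491469 − 8.3588154040)/(16 − 1) = 8.3562913964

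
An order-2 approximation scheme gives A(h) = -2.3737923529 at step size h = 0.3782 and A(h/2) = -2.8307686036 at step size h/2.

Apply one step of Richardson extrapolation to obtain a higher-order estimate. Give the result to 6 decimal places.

Method order is 2; weight 2^2 = 4.
Weighted: (-11.3230744144) − (-2.3737923529) = -8.9492820615
Divide by 2^2 − 1 = 3.
(-8.9492820615) ÷ 3 = -2.9830940205

-2.983094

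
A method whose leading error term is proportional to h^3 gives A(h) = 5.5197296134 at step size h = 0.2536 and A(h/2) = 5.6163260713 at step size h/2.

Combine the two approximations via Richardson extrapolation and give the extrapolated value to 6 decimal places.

5.630126

Method order is 3; weight 2^3 = 8.
Top: 8(5.6163260713) − (5.5197296134) = 39.4108789570
Divide by 2^3 − 1 = 7.
So the Richardson estimate is 5.6301255653.
Correction |R − A(h/2)| = 1.380e-02; gap |A(h/2) − A(h)| = 9.660e-02.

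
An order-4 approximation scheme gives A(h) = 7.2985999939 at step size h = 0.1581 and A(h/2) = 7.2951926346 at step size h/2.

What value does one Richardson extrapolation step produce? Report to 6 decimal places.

r = 4: numerator weight 16, denominator 15.
Weighted: 116.7230821536 − 7.2985999939 = 109.4244821597
Extrapolated: 109.4244821597 / 15 = 7.2949654773
Shift from A(h/2): −0.0002271573.

7.294965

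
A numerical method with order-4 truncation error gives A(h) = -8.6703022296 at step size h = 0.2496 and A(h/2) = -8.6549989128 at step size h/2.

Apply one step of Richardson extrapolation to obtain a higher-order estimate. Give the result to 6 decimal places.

-8.653979

r = 4: numerator weight 16, denominator 15.
Numerator 16×A(h/2) − A(h) = 16×(-8.6549989128) − (-8.6703022296) = -129.8096803752
Extrapolated: (-129.8096803752) / 15 = -8.6539786917
Shift from A(h/2): +0.0010202211.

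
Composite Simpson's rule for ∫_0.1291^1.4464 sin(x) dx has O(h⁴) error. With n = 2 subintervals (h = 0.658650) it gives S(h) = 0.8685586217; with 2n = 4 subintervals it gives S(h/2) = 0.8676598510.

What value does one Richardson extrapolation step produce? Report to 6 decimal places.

0.867600

Method order is 4; weight 2^4 = 16.
Weighted: 13.8825576160 − 0.8685586217 = 13.0139989943
Extrapolated: 13.0139989943 / 15 = 0.8675999330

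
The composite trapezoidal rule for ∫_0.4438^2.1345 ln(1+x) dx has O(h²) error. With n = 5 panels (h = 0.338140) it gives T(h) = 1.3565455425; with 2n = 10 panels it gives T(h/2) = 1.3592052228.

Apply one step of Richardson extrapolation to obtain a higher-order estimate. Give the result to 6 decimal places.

1.360092

With r = 2 the leading error scales as h^2, so the weight is 2^2 = 4.
Top: 4(1.3592052228) − (1.3565455425) = 4.0802753487
Divide by 2^2 − 1 = 3.
(4 × 1.3592052228 − 1.3565455425)/(4 − 1) = 1.3600917829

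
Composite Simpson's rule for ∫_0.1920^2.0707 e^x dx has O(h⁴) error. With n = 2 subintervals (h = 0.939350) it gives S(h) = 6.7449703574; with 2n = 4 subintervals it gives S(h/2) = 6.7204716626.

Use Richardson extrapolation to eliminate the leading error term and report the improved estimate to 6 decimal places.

6.718838

Order 4 gives 2^r = 16 and 2^r − 1 = 15.
16×6.7204716626 = 107.5275466016; subtract 6.7449703574 → 100.7825762442
100.7825762442 ÷ 15 = 6.7188384163
Gap between inputs: 2.450e-02; correction applied: −0.0016332463.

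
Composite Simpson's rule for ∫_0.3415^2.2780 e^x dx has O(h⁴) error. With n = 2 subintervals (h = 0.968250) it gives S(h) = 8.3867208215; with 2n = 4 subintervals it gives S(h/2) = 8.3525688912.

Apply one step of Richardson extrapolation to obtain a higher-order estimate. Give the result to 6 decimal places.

Order 4 gives 2^r = 16 and 2^r − 1 = 15.
A(h/2) − A(h) = 8.3525688912 − 8.3867208215 = -0.0341519303
Correction (A(h/2) − A(h))/(16 − 1) = (-0.0341519303)/15 = -0.0022767954
R = A(h/2) + (A(h/2) − A(h))/15 = 8.3525688912 − 0.0022767954 = 8.3502920958

8.350292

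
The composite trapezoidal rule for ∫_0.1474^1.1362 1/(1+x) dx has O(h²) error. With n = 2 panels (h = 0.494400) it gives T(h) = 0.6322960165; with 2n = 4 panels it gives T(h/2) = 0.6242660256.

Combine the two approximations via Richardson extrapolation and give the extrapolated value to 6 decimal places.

With r = 2 the leading error scales as h^2, so the weight is 2^2 = 4.
Weighted: 2.4970641024 − 0.6322960165 = 1.8647680859
Divide by 2^2 − 1 = 3.
So the Richardson estimate is 0.6215893620.
Gap between inputs: 8.030e-03; correction applied: −0.0026766636.

0.621589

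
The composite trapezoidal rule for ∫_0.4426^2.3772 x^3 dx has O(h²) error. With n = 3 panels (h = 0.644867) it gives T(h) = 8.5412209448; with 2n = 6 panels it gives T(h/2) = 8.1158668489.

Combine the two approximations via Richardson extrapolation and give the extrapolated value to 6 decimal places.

7.974082

Error is O(h^2); halving h shrinks it by 2^2 = 4.
Weighted: 32.4634673956 − 8.5412209448 = 23.9222464508
(4·8.1158668489 − 8.5412209448)/(4 − 1) = 7.9740821503
Gap between inputs: 4.254e-01; correction applied: −0.1417846986.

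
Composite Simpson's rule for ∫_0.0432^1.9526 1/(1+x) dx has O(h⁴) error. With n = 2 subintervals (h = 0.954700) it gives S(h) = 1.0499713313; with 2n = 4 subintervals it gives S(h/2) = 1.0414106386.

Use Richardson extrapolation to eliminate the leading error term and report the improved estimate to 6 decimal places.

1.040840

Leading term ∝ h^4; use weight 16 = 2^4.
Numerator 16*A(h/2) − A(h) = 16*1.0414106386 − 1.0499713313 = 15.6125988863
Divide by 2^4 − 1 = 15.
R = 15.6125988863/15 = 1.0408399258
Gap between inputs: 8.561e-03; correction applied: −0.0005707128.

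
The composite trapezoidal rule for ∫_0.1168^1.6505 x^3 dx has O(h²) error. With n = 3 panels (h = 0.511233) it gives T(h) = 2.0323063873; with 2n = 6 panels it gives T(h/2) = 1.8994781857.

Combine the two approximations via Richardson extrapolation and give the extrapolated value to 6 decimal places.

With r = 2 the leading error scales as h^2, so the weight is 2^2 = 4.
4*1.8994781857 = 7.5979127428; subtract 2.0323063873 → 5.5656063555
5.5656063555 ÷ 3 = 1.8552021185

1.855202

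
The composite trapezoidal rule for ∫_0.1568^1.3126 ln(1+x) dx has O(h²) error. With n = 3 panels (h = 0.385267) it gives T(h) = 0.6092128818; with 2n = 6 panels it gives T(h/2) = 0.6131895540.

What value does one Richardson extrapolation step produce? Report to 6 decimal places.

r = 2: numerator weight 4, denominator 3.
A(h/2) − A(h) = 0.6131895540 − 0.6092128818 = 0.0039766722
Divide by 2^2 − 1 = 3: 0.0039766722/3 = 0.0013255574
R = A(h/2) + (A(h/2) − A(h))/3 = 0.6131895540 + 0.0013255574 = 0.6145151114
Shift from A(h/2): +0.0013255574.

0.614515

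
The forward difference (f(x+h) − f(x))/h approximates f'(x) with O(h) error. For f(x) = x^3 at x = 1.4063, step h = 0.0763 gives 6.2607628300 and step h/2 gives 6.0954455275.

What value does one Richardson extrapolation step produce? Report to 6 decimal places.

With r = 1 the leading error scales as h^1, so the weight is 2^1 = 2.
2^1 × A(h/2) = 12.1908910550; minus A(h) gives 5.9301282250.
Extrapolated: 5.9301282250 / 1 = 5.9301282250
Correction |R − A(h/2)| = 1.653e-01; gap |A(h/2) − A(h)| = 1.653e-01.

5.930128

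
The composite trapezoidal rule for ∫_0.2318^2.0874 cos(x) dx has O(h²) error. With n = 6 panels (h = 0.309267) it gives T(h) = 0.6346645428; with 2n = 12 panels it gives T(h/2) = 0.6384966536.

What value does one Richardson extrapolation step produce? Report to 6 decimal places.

0.639774

With r = 2 the leading error scales as h^2, so the weight is 2^2 = 4.
2^2*A(h/2) = 2.5539866144; minus A(h) gives 1.9193220716.
Extrapolated: 1.9193220716 / 3 = 0.6397740239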